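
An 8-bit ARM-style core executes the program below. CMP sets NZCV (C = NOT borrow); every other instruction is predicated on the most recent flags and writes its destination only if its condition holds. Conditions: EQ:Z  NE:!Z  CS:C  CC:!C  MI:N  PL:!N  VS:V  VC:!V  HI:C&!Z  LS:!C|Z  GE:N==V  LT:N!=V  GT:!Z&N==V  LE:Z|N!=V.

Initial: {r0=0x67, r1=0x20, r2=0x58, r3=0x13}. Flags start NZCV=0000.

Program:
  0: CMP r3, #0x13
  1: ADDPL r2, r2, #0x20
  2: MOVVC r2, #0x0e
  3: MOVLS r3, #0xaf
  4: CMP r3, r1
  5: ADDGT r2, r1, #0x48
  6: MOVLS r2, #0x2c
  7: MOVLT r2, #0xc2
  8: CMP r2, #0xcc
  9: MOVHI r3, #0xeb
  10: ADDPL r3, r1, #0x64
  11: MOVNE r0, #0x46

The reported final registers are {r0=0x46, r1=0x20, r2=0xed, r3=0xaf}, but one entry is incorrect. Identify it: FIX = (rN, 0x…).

0: ✓ CMP  NZCV=0110
1: ✓ ADDPL  r2←0x78
2: ✓ MOVVC  r2←0x0e
3: ✓ MOVLS  r3←0xaf
4: ✓ CMP  NZCV=1010
5: · ADDGT
6: · MOVLS
7: ✓ MOVLT  r2←0xc2
8: ✓ CMP  NZCV=1000
9: · MOVHI
10: · ADDPL
11: ✓ MOVNE  r0←0x46

FIX = (r2, 0xc2)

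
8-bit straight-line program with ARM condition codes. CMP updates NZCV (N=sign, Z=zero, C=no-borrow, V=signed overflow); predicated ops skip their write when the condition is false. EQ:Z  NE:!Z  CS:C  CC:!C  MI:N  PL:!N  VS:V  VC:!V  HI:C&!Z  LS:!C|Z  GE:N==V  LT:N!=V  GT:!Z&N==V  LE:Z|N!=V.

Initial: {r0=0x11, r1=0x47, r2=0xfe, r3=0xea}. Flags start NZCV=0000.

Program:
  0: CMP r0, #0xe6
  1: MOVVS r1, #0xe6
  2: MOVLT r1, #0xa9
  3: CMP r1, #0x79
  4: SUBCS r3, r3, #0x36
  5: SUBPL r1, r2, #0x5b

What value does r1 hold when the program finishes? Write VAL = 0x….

[0] flags=0000 → (cmp)
[1] flags=0000 VS?F → skip
[2] flags=0000 LT?F → skip
[3] flags=1000 → (cmp)
[4] flags=1000 CS?F → skip
[5] flags=1000 PL?F → skip

VAL = 0x47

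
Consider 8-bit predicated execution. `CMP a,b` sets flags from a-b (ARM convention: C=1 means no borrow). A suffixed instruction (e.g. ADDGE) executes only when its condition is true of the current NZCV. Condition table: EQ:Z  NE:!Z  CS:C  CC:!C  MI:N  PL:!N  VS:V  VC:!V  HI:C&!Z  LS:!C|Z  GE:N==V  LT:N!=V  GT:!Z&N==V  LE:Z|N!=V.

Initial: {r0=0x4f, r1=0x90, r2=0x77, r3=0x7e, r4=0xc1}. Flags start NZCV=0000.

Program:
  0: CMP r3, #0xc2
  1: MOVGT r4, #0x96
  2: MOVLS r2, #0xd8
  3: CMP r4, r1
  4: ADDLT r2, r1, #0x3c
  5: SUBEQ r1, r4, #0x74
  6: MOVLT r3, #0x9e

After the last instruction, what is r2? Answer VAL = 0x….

0: ✓ CMP  NZCV=1001
1: ✓ MOVGT  r4←0x96
2: ✓ MOVLS  r2←0xd8
3: ✓ CMP  NZCV=0010
4: · ADDLT
5: · SUBEQ
6: · MOVLT

VAL = 0xd8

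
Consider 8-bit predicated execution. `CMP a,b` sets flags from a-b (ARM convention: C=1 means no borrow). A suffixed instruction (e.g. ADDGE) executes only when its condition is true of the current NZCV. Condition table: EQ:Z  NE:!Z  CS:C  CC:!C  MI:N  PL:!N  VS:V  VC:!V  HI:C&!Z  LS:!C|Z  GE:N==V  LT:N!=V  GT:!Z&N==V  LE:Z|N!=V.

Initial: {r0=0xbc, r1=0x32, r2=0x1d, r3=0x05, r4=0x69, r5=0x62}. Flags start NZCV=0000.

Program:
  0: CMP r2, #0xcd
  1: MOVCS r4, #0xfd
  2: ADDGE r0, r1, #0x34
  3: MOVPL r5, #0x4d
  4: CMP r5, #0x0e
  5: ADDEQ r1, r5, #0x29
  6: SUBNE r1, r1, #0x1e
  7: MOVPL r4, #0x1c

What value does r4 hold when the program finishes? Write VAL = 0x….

VAL = 0x1c

0: ✓ CMP  NZCV=0000
1: · MOVCS
2: ✓ ADDGE  r0←0x66
3: ✓ MOVPL  r5←0x4d
4: ✓ CMP  NZCV=0010
5: · ADDEQ
6: ✓ SUBNE  r1←0x14
7: ✓ MOVPL  r4←0x1c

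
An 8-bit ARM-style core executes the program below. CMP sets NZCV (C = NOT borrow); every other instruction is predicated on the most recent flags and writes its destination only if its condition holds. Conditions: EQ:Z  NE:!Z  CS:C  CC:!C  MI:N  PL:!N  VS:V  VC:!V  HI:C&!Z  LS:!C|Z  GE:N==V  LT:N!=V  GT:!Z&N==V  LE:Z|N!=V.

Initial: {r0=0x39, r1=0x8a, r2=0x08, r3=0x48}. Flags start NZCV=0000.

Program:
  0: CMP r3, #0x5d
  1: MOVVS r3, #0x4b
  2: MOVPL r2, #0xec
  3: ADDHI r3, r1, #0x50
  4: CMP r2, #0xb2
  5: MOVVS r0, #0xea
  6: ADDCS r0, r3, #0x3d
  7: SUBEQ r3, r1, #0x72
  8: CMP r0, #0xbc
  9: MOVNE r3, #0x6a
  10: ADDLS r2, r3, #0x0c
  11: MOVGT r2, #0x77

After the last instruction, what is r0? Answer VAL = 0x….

VAL = 0x39

0: ✓ CMP  NZCV=1000
1: · MOVVS
2: · MOVPL
3: · ADDHI
4: ✓ CMP  NZCV=0000
5: · MOVVS
6: · ADDCS
7: · SUBEQ
8: ✓ CMP  NZCV=0000
9: ✓ MOVNE  r3←0x6a
10: ✓ ADDLS  r2←0x76
11: ✓ MOVGT  r2←0x77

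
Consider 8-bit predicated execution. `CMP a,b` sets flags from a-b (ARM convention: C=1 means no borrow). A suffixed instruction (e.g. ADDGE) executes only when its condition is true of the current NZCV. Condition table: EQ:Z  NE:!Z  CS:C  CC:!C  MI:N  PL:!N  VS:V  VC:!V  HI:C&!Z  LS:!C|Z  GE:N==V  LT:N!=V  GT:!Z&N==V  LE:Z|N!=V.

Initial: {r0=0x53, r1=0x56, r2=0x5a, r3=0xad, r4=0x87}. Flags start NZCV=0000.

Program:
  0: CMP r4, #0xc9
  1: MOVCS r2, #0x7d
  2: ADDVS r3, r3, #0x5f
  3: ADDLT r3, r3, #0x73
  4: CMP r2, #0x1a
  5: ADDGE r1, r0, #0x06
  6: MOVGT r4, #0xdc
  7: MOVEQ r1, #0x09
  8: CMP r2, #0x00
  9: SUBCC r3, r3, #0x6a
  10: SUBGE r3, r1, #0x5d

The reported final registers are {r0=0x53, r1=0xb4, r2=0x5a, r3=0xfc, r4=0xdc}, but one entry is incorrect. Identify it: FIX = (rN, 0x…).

[0] flags=1000 → (cmp)
[1] flags=1000 CS?F → skip
[2] flags=1000 VS?F → skip
[3] flags=1000 LT?T → r3=0x20
[4] flags=0010 → (cmp)
[5] flags=0010 GE?T → r1=0x59
[6] flags=0010 GT?T → r4=0xdc
[7] flags=0010 EQ?F → skip
[8] flags=0010 → (cmp)
[9] flags=0010 CC?F → skip
[10] flags=0010 GE?T → r3=0xfc

FIX = (r1, 0x59)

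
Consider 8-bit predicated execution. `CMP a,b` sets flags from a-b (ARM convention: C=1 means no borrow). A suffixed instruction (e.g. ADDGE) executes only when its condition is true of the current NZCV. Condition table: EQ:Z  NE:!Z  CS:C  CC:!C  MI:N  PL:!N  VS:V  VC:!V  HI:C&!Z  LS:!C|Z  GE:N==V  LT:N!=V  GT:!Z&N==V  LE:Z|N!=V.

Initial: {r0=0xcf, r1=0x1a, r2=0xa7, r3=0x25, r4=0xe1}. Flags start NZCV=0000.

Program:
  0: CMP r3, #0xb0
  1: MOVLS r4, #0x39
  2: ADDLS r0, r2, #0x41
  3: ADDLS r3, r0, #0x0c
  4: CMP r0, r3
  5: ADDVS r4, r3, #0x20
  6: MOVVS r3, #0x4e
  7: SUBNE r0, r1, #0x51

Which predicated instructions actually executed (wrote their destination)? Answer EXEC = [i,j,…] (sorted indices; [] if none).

[0] flags=0000 → (cmp)
[1] flags=0000 LS?T → r4=0x39
[2] flags=0000 LS?T → r0=0xe8
[3] flags=0000 LS?T → r3=0xf4
[4] flags=1000 → (cmp)
[5] flags=1000 VS?F → skip
[6] flags=1000 VS?F → skip
[7] flags=1000 NE?T → r0=0xc9

EXEC = [1,2,3,7]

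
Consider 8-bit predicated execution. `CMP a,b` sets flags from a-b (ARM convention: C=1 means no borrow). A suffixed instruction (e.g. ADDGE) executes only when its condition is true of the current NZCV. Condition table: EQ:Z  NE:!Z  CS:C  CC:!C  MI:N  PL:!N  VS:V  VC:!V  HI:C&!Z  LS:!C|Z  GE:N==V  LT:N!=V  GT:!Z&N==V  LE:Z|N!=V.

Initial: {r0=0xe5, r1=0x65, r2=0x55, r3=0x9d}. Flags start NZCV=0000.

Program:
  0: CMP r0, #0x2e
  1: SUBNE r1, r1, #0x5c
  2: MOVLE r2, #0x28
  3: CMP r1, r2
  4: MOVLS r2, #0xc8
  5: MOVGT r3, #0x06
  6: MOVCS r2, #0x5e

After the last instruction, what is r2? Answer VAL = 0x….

0: ✓ CMP  NZCV=1010
1: ✓ SUBNE  r1←0x09
2: ✓ MOVLE  r2←0x28
3: ✓ CMP  NZCV=1000
4: ✓ MOVLS  r2←0xc8
5: · MOVGT
6: · MOVCS

VAL = 0xc8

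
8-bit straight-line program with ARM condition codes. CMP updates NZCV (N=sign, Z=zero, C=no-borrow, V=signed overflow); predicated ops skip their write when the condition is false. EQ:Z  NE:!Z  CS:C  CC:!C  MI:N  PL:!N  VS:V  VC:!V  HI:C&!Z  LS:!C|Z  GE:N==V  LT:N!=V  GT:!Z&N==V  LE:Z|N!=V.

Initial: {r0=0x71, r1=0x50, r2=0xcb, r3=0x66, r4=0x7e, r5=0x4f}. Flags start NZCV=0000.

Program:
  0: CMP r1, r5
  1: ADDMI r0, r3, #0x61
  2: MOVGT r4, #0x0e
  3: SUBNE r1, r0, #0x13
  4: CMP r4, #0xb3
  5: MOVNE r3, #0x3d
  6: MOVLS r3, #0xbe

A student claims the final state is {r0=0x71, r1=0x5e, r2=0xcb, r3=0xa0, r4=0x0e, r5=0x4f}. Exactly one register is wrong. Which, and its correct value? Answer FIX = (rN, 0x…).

FIX = (r3, 0xbe)

[0] flags=0010 → (cmp)
[1] flags=0010 MI?F → skip
[2] flags=0010 GT?T → r4=0x0e
[3] flags=0010 NE?T → r1=0x5e
[4] flags=0000 → (cmp)
[5] flags=0000 NE?T → r3=0x3d
[6] flags=0000 LS?T → r3=0xbe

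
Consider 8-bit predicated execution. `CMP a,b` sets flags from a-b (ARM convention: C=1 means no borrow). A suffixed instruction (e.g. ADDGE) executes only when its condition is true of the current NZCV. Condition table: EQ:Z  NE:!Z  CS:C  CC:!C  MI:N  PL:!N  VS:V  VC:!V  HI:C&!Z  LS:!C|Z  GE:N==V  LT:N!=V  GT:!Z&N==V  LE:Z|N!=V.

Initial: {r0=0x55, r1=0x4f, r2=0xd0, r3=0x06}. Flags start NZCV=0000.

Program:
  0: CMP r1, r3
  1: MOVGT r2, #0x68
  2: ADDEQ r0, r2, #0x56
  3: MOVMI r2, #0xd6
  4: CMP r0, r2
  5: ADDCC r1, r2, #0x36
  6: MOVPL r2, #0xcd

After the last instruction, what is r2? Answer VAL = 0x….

[0] flags=0010 → (cmp)
[1] flags=0010 GT?T → r2=0x68
[2] flags=0010 EQ?F → skip
[3] flags=0010 MI?F → skip
[4] flags=1000 → (cmp)
[5] flags=1000 CC?T → r1=0x9e
[6] flags=1000 PL?F → skip

VAL = 0x68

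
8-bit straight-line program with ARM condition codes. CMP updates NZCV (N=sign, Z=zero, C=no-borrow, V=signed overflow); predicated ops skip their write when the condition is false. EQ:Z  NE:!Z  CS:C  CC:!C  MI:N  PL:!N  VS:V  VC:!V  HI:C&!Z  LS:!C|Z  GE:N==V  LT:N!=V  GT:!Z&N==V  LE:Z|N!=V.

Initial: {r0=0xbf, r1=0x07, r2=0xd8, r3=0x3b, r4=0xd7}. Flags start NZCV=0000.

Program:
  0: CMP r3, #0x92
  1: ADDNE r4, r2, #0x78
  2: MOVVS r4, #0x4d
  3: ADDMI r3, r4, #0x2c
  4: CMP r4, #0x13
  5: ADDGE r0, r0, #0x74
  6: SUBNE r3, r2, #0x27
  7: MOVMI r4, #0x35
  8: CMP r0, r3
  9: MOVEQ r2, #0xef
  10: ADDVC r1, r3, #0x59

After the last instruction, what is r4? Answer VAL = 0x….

VAL = 0x4d

[0] flags=1001 → (cmp)
[1] flags=1001 NE?T → r4=0x50
[2] flags=1001 VS?T → r4=0x4d
[3] flags=1001 MI?T → r3=0x79
[4] flags=0010 → (cmp)
[5] flags=0010 GE?T → r0=0x33
[6] flags=0010 NE?T → r3=0xb1
[7] flags=0010 MI?F → skip
[8] flags=1001 → (cmp)
[9] flags=1001 EQ?F → skip
[10] flags=1001 VC?F → skip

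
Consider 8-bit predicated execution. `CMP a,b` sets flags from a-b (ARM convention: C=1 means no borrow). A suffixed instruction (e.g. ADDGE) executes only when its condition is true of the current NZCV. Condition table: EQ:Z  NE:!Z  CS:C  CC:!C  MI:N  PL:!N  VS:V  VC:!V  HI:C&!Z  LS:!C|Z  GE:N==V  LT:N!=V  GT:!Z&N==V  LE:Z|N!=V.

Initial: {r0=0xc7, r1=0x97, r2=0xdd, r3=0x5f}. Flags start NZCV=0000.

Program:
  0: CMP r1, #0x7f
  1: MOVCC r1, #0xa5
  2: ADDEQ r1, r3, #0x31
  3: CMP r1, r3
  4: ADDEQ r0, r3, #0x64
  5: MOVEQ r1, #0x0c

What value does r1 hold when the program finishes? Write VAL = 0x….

0: ✓ CMP  NZCV=0011
1: · MOVCC
2: · ADDEQ
3: ✓ CMP  NZCV=0011
4: · ADDEQ
5: · MOVEQ

VAL = 0x97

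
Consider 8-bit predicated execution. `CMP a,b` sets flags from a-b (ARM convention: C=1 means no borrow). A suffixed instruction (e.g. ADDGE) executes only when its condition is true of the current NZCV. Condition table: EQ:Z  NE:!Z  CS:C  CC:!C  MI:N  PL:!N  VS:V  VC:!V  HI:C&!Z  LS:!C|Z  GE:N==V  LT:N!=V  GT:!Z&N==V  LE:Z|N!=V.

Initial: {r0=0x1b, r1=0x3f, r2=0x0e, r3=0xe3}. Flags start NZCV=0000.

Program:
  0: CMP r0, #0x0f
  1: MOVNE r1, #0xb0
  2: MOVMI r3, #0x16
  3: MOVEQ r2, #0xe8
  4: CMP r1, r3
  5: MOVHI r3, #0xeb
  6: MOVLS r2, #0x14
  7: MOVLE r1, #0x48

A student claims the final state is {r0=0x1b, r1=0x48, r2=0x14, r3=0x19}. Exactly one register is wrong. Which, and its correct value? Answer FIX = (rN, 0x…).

0: ✓ CMP  NZCV=0010
1: ✓ MOVNE  r1←0xb0
2: · MOVMI
3: · MOVEQ
4: ✓ CMP  NZCV=1000
5: · MOVHI
6: ✓ MOVLS  r2←0x14
7: ✓ MOVLE  r1←0x48

FIX = (r3, 0xe3)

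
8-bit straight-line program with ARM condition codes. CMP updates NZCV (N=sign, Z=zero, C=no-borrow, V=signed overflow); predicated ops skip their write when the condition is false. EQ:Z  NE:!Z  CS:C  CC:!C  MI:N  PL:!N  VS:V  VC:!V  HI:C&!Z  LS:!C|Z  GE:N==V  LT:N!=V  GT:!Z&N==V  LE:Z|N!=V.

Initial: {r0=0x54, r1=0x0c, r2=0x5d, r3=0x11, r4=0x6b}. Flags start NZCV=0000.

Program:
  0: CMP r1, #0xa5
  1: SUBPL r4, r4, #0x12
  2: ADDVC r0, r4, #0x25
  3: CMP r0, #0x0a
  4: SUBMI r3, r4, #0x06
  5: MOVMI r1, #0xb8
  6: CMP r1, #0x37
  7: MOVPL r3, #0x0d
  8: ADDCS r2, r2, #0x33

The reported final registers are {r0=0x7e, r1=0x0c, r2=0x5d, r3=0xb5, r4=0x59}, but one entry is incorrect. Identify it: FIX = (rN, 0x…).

FIX = (r3, 0x11)

0: ✓ CMP  NZCV=0000
1: ✓ SUBPL  r4←0x59
2: ✓ ADDVC  r0←0x7e
3: ✓ CMP  NZCV=0010
4: · SUBMI
5: · MOVMI
6: ✓ CMP  NZCV=1000
7: · MOVPL
8: · ADDCS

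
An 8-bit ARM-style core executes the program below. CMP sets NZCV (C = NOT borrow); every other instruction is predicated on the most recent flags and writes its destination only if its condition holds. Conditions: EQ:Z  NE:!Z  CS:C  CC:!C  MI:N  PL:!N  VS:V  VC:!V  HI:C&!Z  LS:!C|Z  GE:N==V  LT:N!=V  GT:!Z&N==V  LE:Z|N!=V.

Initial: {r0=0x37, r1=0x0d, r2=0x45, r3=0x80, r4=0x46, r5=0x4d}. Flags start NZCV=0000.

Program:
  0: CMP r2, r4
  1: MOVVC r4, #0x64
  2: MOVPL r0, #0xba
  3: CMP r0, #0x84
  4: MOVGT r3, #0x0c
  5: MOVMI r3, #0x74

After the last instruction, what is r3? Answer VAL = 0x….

VAL = 0x74

[0] flags=1000 → (cmp)
[1] flags=1000 VC?T → r4=0x64
[2] flags=1000 PL?F → skip
[3] flags=1001 → (cmp)
[4] flags=1001 GT?T → r3=0x0c
[5] flags=1001 MI?T → r3=0x74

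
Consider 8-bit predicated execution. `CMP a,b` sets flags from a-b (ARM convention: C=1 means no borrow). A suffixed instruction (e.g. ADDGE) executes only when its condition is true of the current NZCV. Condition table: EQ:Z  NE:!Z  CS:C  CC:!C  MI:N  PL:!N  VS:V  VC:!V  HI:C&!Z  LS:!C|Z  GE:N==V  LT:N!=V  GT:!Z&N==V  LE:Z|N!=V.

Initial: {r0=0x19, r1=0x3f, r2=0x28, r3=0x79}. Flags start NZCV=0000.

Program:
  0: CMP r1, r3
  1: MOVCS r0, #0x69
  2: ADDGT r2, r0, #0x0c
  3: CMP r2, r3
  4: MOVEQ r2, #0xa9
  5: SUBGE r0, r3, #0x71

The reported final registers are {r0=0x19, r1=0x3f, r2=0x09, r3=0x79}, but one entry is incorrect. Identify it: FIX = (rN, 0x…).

0: ✓ CMP  NZCV=1000
1: · MOVCS
2: · ADDGT
3: ✓ CMP  NZCV=1000
4: · MOVEQ
5: · SUBGE

FIX = (r2, 0x28)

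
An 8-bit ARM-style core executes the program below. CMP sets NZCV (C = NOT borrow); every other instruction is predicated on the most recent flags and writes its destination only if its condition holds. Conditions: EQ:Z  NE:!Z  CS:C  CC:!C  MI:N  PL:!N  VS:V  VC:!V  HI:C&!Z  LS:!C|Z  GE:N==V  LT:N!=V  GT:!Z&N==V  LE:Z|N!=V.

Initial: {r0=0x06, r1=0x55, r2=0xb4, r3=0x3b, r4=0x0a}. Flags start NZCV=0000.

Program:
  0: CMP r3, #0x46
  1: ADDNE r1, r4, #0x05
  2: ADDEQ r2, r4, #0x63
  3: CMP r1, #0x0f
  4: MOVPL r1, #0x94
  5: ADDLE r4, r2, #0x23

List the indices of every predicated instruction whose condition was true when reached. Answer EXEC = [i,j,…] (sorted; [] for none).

EXEC = [1,4,5]

[0] flags=1000 → (cmp)
[1] flags=1000 NE?T → r1=0x0f
[2] flags=1000 EQ?F → skip
[3] flags=0110 → (cmp)
[4] flags=0110 PL?T → r1=0x94
[5] flags=0110 LE?T → r4=0xd7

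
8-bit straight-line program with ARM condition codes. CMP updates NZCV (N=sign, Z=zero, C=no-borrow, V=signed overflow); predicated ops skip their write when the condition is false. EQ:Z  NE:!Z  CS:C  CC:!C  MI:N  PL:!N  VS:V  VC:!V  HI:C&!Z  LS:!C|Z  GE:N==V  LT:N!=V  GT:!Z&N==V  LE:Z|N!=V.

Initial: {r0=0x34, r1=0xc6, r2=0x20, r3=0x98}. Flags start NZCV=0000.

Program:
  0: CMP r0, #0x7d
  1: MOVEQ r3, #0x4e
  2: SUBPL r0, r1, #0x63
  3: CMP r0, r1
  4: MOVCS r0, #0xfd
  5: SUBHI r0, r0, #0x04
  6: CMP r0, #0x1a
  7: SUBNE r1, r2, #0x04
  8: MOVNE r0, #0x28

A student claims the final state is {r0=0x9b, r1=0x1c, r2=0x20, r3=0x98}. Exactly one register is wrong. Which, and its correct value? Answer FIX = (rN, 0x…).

FIX = (r0, 0x28)

0: ✓ CMP  NZCV=1000
1: · MOVEQ
2: · SUBPL
3: ✓ CMP  NZCV=0000
4: · MOVCS
5: · SUBHI
6: ✓ CMP  NZCV=0010
7: ✓ SUBNE  r1←0x1c
8: ✓ MOVNE  r0←0x28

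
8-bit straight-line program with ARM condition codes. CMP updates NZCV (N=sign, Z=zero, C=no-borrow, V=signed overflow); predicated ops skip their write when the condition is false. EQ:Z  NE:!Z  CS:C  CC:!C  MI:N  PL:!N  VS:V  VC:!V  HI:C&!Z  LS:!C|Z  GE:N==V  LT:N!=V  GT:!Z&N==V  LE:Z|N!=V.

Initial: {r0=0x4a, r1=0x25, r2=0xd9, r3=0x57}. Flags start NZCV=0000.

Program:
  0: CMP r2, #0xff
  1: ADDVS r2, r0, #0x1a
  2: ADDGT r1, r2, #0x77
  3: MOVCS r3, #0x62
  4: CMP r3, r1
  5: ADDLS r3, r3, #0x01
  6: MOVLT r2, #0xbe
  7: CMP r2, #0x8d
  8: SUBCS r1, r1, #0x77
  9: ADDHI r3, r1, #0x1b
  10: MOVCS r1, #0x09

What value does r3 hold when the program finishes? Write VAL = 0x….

VAL = 0xc9

[0] flags=1000 → (cmp)
[1] flags=1000 VS?F → skip
[2] flags=1000 GT?F → skip
[3] flags=1000 CS?F → skip
[4] flags=0010 → (cmp)
[5] flags=0010 LS?F → skip
[6] flags=0010 LT?F → skip
[7] flags=0010 → (cmp)
[8] flags=0010 CS?T → r1=0xae
[9] flags=0010 HI?T → r3=0xc9
[10] flags=0010 CS?T → r1=0x09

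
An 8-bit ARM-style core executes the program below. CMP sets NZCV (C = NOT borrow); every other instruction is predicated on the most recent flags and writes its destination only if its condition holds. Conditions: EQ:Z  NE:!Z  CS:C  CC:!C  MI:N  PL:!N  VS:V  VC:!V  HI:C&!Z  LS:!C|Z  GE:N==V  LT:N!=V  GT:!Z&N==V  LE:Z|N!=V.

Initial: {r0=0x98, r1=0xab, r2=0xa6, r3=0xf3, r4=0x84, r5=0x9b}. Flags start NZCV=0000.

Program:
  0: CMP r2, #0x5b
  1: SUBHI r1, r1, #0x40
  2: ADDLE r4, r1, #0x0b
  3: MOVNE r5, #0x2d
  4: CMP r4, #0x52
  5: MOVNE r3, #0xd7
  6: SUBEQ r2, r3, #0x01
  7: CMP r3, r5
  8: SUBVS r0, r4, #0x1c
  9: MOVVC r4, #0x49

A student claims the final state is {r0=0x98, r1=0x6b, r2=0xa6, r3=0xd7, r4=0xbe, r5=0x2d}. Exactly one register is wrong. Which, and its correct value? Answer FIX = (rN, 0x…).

[0] flags=0011 → (cmp)
[1] flags=0011 HI?T → r1=0x6b
[2] flags=0011 LE?T → r4=0x76
[3] flags=0011 NE?T → r5=0x2d
[4] flags=0010 → (cmp)
[5] flags=0010 NE?T → r3=0xd7
[6] flags=0010 EQ?F → skip
[7] flags=1010 → (cmp)
[8] flags=1010 VS?F → skip
[9] flags=1010 VC?T → r4=0x49

FIX = (r4, 0x49)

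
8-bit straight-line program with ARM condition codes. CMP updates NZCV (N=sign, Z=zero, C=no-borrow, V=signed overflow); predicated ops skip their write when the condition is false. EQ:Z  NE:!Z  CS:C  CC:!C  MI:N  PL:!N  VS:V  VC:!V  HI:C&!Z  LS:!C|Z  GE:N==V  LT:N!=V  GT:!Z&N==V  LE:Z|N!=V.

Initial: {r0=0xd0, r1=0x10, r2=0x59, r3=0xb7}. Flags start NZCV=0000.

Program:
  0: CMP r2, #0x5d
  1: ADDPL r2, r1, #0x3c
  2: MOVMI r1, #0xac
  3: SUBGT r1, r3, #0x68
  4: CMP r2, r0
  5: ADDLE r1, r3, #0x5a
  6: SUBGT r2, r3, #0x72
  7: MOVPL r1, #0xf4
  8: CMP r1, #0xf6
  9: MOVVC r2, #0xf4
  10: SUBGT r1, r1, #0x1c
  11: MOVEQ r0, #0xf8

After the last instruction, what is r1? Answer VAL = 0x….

[0] flags=1000 → (cmp)
[1] flags=1000 PL?F → skip
[2] flags=1000 MI?T → r1=0xac
[3] flags=1000 GT?F → skip
[4] flags=1001 → (cmp)
[5] flags=1001 LE?F → skip
[6] flags=1001 GT?T → r2=0x45
[7] flags=1001 PL?F → skip
[8] flags=1000 → (cmp)
[9] flags=1000 VC?T → r2=0xf4
[10] flags=1000 GT?F → skip
[11] flags=1000 EQ?F → skip

VAL = 0xac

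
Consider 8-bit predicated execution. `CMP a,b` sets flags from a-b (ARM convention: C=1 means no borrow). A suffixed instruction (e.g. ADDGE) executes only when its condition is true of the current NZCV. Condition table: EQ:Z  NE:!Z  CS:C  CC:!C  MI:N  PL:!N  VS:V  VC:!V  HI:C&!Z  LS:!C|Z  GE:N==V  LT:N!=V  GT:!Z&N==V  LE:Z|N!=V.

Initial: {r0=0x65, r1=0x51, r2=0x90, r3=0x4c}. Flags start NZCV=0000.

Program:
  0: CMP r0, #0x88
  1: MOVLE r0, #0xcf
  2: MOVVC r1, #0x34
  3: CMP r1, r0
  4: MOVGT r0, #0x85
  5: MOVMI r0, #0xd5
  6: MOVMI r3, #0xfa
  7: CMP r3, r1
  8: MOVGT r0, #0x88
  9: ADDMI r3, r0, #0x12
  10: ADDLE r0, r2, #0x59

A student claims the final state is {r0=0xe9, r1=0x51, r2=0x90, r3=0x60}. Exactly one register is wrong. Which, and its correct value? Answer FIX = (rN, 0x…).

FIX = (r3, 0xe7)

[0] flags=1001 → (cmp)
[1] flags=1001 LE?F → skip
[2] flags=1001 VC?F → skip
[3] flags=1000 → (cmp)
[4] flags=1000 GT?F → skip
[5] flags=1000 MI?T → r0=0xd5
[6] flags=1000 MI?T → r3=0xfa
[7] flags=1010 → (cmp)
[8] flags=1010 GT?F → skip
[9] flags=1010 MI?T → r3=0xe7
[10] flags=1010 LE?T → r0=0xe9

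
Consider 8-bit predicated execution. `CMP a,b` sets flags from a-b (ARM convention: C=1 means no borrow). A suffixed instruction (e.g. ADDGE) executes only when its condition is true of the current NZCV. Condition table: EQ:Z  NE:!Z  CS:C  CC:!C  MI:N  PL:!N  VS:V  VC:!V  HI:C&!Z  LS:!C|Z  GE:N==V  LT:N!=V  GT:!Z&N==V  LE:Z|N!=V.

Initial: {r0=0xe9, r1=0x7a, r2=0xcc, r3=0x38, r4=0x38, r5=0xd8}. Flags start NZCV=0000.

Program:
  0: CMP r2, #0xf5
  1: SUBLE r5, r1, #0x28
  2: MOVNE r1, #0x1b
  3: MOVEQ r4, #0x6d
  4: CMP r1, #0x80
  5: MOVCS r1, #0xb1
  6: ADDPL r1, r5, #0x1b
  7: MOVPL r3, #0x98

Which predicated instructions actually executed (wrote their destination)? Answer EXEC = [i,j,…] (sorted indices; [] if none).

0: ✓ CMP  NZCV=1000
1: ✓ SUBLE  r5←0x52
2: ✓ MOVNE  r1←0x1b
3: · MOVEQ
4: ✓ CMP  NZCV=1001
5: · MOVCS
6: · ADDPL
7: · MOVPL

EXEC = [1,2]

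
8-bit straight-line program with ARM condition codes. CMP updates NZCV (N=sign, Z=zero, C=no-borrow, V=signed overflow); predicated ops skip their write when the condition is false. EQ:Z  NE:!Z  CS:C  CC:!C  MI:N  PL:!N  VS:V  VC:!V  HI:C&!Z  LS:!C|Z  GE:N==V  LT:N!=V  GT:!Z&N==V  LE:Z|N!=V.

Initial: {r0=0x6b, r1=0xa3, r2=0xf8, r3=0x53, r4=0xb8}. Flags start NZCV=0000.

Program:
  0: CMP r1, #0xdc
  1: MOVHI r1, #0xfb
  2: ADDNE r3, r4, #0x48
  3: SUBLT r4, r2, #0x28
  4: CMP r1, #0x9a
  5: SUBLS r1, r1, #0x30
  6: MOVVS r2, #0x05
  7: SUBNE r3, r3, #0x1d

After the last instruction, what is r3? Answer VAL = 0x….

VAL = 0xe3

0: ✓ CMP  NZCV=1000
1: · MOVHI
2: ✓ ADDNE  r3←0x00
3: ✓ SUBLT  r4←0xd0
4: ✓ CMP  NZCV=0010
5: · SUBLS
6: · MOVVS
7: ✓ SUBNE  r3←0xe3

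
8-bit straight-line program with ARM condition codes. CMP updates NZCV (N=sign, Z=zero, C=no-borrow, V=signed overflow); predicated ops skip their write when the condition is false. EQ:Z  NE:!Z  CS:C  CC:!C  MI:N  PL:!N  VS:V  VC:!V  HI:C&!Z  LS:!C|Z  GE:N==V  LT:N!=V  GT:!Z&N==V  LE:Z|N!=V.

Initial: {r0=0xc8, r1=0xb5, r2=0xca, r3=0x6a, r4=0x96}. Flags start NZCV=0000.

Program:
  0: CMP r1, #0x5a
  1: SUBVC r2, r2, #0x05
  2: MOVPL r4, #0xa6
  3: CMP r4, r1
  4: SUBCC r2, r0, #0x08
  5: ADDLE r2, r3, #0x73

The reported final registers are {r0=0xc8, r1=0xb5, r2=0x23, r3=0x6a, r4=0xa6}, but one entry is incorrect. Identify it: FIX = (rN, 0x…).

0: ✓ CMP  NZCV=0011
1: · SUBVC
2: ✓ MOVPL  r4←0xa6
3: ✓ CMP  NZCV=1000
4: ✓ SUBCC  r2←0xc0
5: ✓ ADDLE  r2←0xdd

FIX = (r2, 0xdd)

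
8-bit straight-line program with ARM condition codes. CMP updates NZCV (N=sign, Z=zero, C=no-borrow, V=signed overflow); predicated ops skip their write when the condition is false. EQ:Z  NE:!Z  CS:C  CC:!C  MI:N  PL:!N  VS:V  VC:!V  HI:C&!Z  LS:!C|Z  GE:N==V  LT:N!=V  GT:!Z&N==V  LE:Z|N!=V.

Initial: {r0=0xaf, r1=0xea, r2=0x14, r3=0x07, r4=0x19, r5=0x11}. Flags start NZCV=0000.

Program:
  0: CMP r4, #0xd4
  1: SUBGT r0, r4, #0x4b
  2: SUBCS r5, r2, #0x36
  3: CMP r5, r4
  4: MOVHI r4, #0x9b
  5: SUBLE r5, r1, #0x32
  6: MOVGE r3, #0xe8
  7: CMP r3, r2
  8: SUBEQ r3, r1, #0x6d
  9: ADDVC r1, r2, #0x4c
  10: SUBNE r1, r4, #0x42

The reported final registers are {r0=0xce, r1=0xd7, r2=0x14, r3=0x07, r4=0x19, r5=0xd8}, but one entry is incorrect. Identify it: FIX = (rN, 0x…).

FIX = (r5, 0xb8)

0: ✓ CMP  NZCV=0000
1: ✓ SUBGT  r0←0xce
2: · SUBCS
3: ✓ CMP  NZCV=1000
4: · MOVHI
5: ✓ SUBLE  r5←0xb8
6: · MOVGE
7: ✓ CMP  NZCV=1000
8: · SUBEQ
9: ✓ ADDVC  r1←0x60
10: ✓ SUBNE  r1←0xd7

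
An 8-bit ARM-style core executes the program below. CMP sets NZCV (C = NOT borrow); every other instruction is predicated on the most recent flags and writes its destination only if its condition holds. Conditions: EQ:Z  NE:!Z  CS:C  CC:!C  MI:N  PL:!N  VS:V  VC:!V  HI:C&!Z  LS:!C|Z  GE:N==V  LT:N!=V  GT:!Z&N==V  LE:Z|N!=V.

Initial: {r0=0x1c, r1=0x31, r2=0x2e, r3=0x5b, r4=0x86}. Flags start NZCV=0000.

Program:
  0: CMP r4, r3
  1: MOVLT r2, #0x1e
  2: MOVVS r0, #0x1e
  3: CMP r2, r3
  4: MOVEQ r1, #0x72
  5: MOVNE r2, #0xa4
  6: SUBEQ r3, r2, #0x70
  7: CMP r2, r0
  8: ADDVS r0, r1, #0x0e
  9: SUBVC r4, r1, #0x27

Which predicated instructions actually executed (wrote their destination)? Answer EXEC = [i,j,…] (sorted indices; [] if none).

EXEC = [1,2,5,9]

0: ✓ CMP  NZCV=0011
1: ✓ MOVLT  r2←0x1e
2: ✓ MOVVS  r0←0x1e
3: ✓ CMP  NZCV=1000
4: · MOVEQ
5: ✓ MOVNE  r2←0xa4
6: · SUBEQ
7: ✓ CMP  NZCV=1010
8: · ADDVS
9: ✓ SUBVC  r4←0x0a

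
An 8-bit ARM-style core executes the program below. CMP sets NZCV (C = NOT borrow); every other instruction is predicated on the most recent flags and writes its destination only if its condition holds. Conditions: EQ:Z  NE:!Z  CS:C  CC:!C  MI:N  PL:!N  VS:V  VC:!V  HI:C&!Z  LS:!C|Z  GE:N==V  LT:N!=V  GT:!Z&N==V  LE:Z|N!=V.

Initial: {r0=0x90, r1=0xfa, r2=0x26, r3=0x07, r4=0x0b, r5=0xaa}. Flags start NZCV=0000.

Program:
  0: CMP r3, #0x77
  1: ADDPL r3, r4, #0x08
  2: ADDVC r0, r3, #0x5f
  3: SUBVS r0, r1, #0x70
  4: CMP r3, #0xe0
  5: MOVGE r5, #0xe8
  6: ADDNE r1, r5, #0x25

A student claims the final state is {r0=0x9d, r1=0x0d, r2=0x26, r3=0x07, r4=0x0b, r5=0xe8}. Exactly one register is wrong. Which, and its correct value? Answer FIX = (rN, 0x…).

0: ✓ CMP  NZCV=1000
1: · ADDPL
2: ✓ ADDVC  r0←0x66
3: · SUBVS
4: ✓ CMP  NZCV=0000
5: ✓ MOVGE  r5←0xe8
6: ✓ ADDNE  r1←0x0d

FIX = (r0, 0x66)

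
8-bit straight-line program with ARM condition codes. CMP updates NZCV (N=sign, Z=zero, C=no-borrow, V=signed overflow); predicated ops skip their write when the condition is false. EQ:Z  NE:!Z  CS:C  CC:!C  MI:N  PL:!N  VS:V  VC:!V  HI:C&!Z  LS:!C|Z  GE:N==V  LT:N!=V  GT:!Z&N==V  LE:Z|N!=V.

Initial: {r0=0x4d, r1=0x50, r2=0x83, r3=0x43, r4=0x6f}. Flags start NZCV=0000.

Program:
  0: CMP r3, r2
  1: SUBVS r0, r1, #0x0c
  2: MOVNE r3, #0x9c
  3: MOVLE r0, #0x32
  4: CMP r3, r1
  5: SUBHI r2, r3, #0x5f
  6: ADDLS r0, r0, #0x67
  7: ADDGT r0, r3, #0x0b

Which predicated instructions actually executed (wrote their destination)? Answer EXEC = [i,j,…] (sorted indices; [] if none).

0: ✓ CMP  NZCV=1001
1: ✓ SUBVS  r0←0x44
2: ✓ MOVNE  r3←0x9c
3: · MOVLE
4: ✓ CMP  NZCV=0011
5: ✓ SUBHI  r2←0x3d
6: · ADDLS
7: · ADDGT

EXEC = [1,2,5]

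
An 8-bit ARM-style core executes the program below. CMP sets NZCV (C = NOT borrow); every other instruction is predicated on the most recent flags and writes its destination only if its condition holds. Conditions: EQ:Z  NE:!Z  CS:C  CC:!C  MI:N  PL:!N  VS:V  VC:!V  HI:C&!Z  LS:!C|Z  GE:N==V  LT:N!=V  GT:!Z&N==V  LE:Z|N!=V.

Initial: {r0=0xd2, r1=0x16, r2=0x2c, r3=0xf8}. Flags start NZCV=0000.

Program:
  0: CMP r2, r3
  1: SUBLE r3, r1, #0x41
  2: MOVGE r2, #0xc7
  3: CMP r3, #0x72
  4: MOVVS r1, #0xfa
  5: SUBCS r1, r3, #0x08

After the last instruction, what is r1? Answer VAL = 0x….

0: ✓ CMP  NZCV=0000
1: · SUBLE
2: ✓ MOVGE  r2←0xc7
3: ✓ CMP  NZCV=1010
4: · MOVVS
5: ✓ SUBCS  r1←0xf0

VAL = 0xf0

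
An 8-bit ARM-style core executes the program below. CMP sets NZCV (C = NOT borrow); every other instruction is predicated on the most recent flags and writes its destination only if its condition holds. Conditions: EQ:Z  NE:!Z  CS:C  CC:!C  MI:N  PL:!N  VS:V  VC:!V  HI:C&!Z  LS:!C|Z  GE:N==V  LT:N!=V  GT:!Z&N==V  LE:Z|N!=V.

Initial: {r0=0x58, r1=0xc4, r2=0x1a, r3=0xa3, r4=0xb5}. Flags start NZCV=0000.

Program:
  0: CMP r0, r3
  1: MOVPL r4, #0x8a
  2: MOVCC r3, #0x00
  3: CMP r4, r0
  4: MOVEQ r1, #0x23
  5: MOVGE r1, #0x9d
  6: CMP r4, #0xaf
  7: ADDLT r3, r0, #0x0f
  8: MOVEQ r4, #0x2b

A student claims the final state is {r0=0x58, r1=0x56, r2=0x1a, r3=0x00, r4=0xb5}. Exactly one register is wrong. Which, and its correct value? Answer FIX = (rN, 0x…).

FIX = (r1, 0xc4)

[0] flags=1001 → (cmp)
[1] flags=1001 PL?F → skip
[2] flags=1001 CC?T → r3=0x00
[3] flags=0011 → (cmp)
[4] flags=0011 EQ?F → skip
[5] flags=0011 GE?F → skip
[6] flags=0010 → (cmp)
[7] flags=0010 LT?F → skip
[8] flags=0010 EQ?F → skip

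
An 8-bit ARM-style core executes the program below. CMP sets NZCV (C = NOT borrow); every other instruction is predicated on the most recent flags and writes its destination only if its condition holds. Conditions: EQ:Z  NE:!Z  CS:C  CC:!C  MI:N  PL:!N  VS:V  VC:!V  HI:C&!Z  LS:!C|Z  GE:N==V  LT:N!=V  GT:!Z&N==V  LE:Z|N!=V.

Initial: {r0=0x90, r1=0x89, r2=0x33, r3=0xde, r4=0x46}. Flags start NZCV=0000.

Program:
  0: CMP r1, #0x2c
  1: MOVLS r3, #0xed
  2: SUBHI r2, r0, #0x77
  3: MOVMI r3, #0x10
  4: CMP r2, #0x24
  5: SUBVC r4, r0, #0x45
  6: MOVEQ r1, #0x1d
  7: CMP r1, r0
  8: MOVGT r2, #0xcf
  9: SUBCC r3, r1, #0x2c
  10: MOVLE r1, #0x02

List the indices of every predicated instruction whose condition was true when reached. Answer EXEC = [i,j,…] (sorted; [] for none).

0: ✓ CMP  NZCV=0011
1: · MOVLS
2: ✓ SUBHI  r2←0x19
3: · MOVMI
4: ✓ CMP  NZCV=1000
5: ✓ SUBVC  r4←0x4b
6: · MOVEQ
7: ✓ CMP  NZCV=1000
8: · MOVGT
9: ✓ SUBCC  r3←0x5d
10: ✓ MOVLE  r1←0x02

EXEC = [2,5,9,10]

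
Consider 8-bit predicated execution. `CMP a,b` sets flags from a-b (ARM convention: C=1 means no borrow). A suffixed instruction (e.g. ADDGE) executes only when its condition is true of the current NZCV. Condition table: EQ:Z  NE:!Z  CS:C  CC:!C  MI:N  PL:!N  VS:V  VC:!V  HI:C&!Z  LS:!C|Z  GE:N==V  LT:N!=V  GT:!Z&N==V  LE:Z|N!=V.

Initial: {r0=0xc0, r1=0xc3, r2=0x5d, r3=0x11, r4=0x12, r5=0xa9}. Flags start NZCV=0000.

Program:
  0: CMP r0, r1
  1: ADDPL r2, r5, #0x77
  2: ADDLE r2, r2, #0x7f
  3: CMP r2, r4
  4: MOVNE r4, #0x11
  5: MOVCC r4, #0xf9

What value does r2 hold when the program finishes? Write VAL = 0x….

VAL = 0xdc

[0] flags=1000 → (cmp)
[1] flags=1000 PL?F → skip
[2] flags=1000 LE?T → r2=0xdc
[3] flags=1010 → (cmp)
[4] flags=1010 NE?T → r4=0x11
[5] flags=1010 CC?F → skip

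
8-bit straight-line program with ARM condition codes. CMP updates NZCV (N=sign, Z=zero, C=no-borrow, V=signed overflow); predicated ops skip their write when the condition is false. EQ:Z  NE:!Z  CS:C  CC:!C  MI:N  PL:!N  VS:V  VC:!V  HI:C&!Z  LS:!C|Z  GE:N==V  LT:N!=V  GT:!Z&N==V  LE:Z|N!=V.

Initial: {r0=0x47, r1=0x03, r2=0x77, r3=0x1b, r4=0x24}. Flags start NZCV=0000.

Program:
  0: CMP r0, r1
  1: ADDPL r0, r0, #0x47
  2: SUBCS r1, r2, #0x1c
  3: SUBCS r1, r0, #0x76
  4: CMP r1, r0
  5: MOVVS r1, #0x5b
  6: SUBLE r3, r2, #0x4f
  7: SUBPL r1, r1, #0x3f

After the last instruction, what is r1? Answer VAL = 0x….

0: ✓ CMP  NZCV=0010
1: ✓ ADDPL  r0←0x8e
2: ✓ SUBCS  r1←0x5b
3: ✓ SUBCS  r1←0x18
4: ✓ CMP  NZCV=1001
5: ✓ MOVVS  r1←0x5b
6: · SUBLE
7: · SUBPL

VAL = 0x5b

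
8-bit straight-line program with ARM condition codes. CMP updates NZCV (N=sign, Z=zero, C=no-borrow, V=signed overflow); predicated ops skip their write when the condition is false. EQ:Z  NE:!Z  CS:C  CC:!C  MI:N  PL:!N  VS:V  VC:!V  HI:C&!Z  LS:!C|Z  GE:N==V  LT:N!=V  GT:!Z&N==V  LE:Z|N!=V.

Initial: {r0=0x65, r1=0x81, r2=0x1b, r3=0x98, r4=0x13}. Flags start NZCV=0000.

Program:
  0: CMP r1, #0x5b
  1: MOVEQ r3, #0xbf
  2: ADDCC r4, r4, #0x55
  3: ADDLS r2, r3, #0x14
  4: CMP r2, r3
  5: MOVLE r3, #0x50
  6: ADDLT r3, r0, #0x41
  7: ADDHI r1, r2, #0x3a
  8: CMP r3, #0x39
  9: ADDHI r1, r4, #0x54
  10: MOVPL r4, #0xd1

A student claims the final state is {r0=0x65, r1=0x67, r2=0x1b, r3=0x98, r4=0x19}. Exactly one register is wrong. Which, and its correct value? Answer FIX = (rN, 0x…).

[0] flags=0011 → (cmp)
[1] flags=0011 EQ?F → skip
[2] flags=0011 CC?F → skip
[3] flags=0011 LS?F → skip
[4] flags=1001 → (cmp)
[5] flags=1001 LE?F → skip
[6] flags=1001 LT?F → skip
[7] flags=1001 HI?F → skip
[8] flags=0011 → (cmp)
[9] flags=0011 HI?T → r1=0x67
[10] flags=0011 PL?T → r4=0xd1

FIX = (r4, 0xd1)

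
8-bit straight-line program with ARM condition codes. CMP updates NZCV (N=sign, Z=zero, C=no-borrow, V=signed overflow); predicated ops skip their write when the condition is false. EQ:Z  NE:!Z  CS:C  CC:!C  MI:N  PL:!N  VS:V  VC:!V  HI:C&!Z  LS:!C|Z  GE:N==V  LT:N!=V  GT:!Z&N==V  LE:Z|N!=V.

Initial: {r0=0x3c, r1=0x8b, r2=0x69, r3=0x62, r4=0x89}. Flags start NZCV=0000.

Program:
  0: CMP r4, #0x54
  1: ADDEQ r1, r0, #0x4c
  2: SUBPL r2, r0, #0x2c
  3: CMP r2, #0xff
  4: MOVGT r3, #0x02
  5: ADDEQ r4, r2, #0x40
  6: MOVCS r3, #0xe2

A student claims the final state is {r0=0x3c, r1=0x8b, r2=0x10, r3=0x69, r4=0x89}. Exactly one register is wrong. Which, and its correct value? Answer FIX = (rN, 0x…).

FIX = (r3, 0x02)

[0] flags=0011 → (cmp)
[1] flags=0011 EQ?F → skip
[2] flags=0011 PL?T → r2=0x10
[3] flags=0000 → (cmp)
[4] flags=0000 GT?T → r3=0x02
[5] flags=0000 EQ?F → skip
[6] flags=0000 CS?F → skip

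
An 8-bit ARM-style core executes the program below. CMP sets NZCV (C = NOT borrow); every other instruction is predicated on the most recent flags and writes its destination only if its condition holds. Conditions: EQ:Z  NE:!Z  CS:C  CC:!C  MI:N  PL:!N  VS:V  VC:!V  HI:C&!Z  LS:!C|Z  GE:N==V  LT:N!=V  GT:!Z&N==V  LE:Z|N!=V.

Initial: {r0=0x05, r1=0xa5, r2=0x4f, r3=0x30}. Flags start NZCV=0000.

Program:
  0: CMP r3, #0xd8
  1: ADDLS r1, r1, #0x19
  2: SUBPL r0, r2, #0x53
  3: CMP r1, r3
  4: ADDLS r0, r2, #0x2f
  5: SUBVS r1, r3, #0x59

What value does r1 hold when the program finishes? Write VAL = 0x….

VAL = 0xbe

0: ✓ CMP  NZCV=0000
1: ✓ ADDLS  r1←0xbe
2: ✓ SUBPL  r0←0xfc
3: ✓ CMP  NZCV=1010
4: · ADDLS
5: · SUBVS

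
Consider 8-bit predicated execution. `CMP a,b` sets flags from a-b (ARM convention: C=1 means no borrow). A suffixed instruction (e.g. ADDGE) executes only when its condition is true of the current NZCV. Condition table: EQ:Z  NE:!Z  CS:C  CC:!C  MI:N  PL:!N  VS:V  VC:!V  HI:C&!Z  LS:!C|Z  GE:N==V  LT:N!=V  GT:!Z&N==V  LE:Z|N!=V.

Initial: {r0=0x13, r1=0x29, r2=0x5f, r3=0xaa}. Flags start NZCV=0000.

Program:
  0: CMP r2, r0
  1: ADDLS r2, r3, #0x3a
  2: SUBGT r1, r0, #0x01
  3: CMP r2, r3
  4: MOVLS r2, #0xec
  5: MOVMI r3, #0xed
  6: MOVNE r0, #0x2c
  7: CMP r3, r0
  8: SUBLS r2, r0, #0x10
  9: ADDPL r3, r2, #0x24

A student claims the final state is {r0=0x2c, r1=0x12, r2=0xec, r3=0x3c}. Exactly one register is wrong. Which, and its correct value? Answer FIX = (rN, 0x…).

FIX = (r3, 0xed)

0: ✓ CMP  NZCV=0010
1: · ADDLS
2: ✓ SUBGT  r1←0x12
3: ✓ CMP  NZCV=1001
4: ✓ MOVLS  r2←0xec
5: ✓ MOVMI  r3←0xed
6: ✓ MOVNE  r0←0x2c
7: ✓ CMP  NZCV=1010
8: · SUBLS
9: · ADDPL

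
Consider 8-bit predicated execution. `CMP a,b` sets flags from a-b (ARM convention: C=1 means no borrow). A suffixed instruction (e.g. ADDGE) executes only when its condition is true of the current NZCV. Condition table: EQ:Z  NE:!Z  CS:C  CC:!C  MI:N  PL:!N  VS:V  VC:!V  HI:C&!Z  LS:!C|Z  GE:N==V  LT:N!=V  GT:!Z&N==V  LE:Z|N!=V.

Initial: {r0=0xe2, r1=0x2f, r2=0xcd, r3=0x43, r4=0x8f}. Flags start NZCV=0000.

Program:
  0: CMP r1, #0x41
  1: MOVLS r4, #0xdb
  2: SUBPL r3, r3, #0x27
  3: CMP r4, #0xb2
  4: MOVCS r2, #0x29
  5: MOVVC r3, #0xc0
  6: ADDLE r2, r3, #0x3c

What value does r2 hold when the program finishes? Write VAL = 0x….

[0] flags=1000 → (cmp)
[1] flags=1000 LS?T → r4=0xdb
[2] flags=1000 PL?F → skip
[3] flags=0010 → (cmp)
[4] flags=0010 CS?T → r2=0x29
[5] flags=0010 VC?T → r3=0xc0
[6] flags=0010 LE?F → skip

VAL = 0x29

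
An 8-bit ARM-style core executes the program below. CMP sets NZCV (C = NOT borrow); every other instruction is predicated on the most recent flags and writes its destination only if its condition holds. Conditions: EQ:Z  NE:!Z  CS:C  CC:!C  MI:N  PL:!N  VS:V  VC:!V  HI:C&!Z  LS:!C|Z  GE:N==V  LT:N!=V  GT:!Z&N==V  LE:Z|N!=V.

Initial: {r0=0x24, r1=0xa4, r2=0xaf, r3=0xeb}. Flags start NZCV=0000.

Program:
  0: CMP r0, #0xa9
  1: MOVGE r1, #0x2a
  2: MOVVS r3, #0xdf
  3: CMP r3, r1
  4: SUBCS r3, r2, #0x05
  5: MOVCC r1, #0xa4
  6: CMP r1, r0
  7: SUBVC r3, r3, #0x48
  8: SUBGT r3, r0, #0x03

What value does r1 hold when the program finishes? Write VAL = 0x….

VAL = 0x2a

[0] flags=0000 → (cmp)
[1] flags=0000 GE?T → r1=0x2a
[2] flags=0000 VS?F → skip
[3] flags=1010 → (cmp)
[4] flags=1010 CS?T → r3=0xaa
[5] flags=1010 CC?F → skip
[6] flags=0010 → (cmp)
[7] flags=0010 VC?T → r3=0x62
[8] flags=0010 GT?T → r3=0x21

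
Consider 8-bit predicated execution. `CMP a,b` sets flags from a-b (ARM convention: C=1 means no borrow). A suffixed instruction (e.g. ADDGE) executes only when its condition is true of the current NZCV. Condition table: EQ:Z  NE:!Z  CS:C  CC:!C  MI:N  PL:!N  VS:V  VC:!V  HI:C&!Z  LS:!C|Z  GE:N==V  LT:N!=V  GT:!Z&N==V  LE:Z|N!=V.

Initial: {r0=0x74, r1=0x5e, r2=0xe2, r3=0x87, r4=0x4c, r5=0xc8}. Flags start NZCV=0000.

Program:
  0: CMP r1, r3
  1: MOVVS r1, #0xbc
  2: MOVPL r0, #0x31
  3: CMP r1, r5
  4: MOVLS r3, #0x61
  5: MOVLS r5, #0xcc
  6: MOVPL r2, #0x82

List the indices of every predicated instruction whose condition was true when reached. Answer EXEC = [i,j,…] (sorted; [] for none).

[0] flags=1001 → (cmp)
[1] flags=1001 VS?T → r1=0xbc
[2] flags=1001 PL?F → skip
[3] flags=1000 → (cmp)
[4] flags=1000 LS?T → r3=0x61
[5] flags=1000 LS?T → r5=0xcc
[6] flags=1000 PL?F → skip

EXEC = [1,4,5]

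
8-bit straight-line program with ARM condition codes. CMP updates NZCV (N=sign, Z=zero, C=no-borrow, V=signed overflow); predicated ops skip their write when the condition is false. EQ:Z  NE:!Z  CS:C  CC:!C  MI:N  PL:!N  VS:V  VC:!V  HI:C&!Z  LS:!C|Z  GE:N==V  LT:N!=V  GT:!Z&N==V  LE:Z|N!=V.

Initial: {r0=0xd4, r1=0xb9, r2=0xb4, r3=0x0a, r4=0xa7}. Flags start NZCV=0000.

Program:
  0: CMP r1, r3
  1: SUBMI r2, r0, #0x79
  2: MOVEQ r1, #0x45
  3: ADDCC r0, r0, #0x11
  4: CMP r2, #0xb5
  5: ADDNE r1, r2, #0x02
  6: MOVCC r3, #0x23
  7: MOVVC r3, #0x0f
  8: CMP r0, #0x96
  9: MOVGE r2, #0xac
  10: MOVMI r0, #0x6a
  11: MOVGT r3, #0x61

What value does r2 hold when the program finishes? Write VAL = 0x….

0: ✓ CMP  NZCV=1010
1: ✓ SUBMI  r2←0x5b
2: · MOVEQ
3: · ADDCC
4: ✓ CMP  NZCV=1001
5: ✓ ADDNE  r1←0x5d
6: ✓ MOVCC  r3←0x23
7: · MOVVC
8: ✓ CMP  NZCV=0010
9: ✓ MOVGE  r2←0xac
10: · MOVMI
11: ✓ MOVGT  r3←0x61

VAL = 0xac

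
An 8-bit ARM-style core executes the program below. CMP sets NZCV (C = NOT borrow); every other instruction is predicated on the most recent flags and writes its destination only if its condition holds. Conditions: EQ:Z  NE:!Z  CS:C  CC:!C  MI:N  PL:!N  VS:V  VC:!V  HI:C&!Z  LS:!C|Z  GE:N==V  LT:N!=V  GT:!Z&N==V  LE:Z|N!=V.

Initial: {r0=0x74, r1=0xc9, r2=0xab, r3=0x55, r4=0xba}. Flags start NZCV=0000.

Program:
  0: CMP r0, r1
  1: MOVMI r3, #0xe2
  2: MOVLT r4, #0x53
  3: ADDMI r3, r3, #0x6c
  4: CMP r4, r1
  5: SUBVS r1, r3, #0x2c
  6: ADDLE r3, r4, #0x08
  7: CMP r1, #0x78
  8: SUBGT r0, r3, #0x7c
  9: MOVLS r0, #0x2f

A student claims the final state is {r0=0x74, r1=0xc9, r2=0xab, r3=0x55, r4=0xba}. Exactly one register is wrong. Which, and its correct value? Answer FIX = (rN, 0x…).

FIX = (r3, 0xc2)

0: ✓ CMP  NZCV=1001
1: ✓ MOVMI  r3←0xe2
2: · MOVLT
3: ✓ ADDMI  r3←0x4e
4: ✓ CMP  NZCV=1000
5: · SUBVS
6: ✓ ADDLE  r3←0xc2
7: ✓ CMP  NZCV=0011
8: · SUBGT
9: · MOVLS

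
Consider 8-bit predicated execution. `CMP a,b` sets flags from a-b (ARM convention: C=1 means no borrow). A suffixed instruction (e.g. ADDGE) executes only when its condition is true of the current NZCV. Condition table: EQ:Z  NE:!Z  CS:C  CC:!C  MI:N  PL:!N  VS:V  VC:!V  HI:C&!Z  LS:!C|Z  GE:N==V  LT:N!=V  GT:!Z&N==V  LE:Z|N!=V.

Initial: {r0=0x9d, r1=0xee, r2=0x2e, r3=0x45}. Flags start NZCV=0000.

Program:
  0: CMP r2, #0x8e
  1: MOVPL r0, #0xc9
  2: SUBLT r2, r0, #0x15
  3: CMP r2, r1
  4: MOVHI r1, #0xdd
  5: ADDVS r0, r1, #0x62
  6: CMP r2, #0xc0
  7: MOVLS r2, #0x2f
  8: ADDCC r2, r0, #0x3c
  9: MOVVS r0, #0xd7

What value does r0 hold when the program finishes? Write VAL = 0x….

0: ✓ CMP  NZCV=1001
1: · MOVPL
2: · SUBLT
3: ✓ CMP  NZCV=0000
4: · MOVHI
5: · ADDVS
6: ✓ CMP  NZCV=0000
7: ✓ MOVLS  r2←0x2f
8: ✓ ADDCC  r2←0xd9
9: · MOVVS

VAL = 0x9d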